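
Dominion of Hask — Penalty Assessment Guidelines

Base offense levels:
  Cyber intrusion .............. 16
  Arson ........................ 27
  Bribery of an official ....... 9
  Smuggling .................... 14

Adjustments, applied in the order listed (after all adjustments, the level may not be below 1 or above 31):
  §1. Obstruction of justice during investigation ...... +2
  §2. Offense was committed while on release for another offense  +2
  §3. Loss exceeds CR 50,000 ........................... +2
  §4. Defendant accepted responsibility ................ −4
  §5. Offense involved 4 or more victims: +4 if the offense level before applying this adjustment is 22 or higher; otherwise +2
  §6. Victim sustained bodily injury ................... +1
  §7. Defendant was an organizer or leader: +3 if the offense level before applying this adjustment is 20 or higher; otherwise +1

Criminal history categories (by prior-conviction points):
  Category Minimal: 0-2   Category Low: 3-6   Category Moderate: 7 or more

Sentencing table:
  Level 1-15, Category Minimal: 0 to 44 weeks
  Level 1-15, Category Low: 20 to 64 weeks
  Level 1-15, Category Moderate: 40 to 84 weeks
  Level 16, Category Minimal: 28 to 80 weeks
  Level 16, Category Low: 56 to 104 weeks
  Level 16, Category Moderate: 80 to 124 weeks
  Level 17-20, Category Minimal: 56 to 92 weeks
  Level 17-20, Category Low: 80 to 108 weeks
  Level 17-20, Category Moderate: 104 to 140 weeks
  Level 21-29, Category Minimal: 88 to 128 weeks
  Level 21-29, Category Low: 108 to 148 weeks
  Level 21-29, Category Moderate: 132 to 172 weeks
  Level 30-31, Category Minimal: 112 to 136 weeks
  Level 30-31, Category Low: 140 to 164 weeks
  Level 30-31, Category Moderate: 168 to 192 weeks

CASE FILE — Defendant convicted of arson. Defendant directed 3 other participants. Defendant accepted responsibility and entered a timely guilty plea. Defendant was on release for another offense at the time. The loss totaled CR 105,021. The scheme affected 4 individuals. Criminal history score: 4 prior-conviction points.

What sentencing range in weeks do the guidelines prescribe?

Base offense level for arson: 27.
§1 does not apply.
§2 applies: 27 + 2 = 29.
§3 applies: 29 + 2 = 31.
§4 applies: 31 − 4 = 27.
§5 applies (level before this adjustment is 27 ≥ 22, so +4): 27 + 4 = 31.
§7 applies (level before this adjustment is 31 ≥ 20, so +3): 31 + 3 = 34.
Level 34 exceeds the maximum of 31; capped at 31.
Final offense level: 31.
Criminal history: 4 prior points → Category Low (3-6).
Level 31 falls in the 30-31 band.
Grid: Level 30-31 × Category Low = 140-164 weeks.

140-164 weeks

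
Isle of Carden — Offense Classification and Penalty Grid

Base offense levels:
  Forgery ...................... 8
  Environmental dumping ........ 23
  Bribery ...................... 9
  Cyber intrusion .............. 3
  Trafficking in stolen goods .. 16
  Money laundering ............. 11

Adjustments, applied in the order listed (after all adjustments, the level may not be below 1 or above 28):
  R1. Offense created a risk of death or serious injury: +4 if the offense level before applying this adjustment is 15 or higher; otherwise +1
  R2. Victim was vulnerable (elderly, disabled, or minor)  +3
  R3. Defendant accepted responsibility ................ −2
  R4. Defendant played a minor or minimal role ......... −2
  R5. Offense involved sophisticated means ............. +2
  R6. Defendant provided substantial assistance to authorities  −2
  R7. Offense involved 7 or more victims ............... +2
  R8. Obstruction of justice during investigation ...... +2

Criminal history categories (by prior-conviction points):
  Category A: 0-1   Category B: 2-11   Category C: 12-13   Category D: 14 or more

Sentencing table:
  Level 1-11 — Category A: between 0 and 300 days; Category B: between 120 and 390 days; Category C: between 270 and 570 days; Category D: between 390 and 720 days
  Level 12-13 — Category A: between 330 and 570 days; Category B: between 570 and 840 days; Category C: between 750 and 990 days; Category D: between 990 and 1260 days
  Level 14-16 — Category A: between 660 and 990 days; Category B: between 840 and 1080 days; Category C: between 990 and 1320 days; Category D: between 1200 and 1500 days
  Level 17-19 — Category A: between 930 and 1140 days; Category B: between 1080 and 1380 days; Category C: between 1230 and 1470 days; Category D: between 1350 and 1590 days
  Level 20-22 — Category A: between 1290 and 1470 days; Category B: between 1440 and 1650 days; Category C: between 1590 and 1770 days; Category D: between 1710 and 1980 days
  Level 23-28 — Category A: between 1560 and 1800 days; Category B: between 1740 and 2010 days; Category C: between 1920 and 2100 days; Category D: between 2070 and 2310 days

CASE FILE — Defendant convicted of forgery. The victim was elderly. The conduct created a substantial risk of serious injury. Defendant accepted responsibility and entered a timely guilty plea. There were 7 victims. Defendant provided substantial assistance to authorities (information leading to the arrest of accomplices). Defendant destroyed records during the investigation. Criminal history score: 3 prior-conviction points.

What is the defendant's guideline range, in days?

570-840 days

Base offense level for forgery: 8.
R1 applies (level before this adjustment is 8 < 15, so +1): 8 + 1 = 9.
R2 applies: 9 + 3 = 12.
R3 applies: 12 − 2 = 10.
R6 applies: 10 − 2 = 8.
R7 applies: 8 + 2 = 10.
R8 applies: 10 + 2 = 12.
Final offense level: 12.
Criminal history: 3 prior points → Category B (2-11).
Level 12 falls in the 12-13 band.
Grid: Level 12-13 × Category B = 570-840 days.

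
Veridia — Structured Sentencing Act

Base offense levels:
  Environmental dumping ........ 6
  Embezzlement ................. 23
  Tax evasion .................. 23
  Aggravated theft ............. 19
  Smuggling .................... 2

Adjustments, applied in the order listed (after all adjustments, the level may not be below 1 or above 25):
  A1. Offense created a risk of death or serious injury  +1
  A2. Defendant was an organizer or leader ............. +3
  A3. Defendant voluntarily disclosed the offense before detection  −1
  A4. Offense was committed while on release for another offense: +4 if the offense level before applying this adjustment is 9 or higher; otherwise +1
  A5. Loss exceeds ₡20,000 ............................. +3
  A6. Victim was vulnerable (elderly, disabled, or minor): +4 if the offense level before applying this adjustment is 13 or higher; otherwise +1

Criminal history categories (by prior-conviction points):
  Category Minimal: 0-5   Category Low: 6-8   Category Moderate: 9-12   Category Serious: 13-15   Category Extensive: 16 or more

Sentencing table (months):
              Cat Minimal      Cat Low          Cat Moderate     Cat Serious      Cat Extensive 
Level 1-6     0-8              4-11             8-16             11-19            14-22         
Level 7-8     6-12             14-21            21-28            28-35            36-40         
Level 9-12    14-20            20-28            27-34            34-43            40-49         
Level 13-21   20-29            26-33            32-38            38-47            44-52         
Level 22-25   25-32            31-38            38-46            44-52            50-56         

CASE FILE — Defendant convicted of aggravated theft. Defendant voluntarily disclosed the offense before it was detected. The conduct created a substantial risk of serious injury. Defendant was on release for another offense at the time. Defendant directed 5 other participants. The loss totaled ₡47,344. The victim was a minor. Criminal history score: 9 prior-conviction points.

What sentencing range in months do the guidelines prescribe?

38-46 months

Base offense level for aggravated theft: 19.
A1 applies: 19 + 1 = 20.
A2 applies: 20 + 3 = 23.
A3 applies: 23 − 1 = 22.
A4 applies (level before this adjustment is 22 ≥ 9, so +4): 22 + 4 = 26.
A5 applies: 26 + 3 = 29.
A6 applies (level before this adjustment is 29 ≥ 13, so +4): 29 + 4 = 33.
Level 33 exceeds the maximum of 25; capped at 25.
Final offense level: 25.
Criminal history: 9 prior points → Category Moderate (9-12).
Level 25 falls in the 22-25 band.
Grid: Level 22-25 × Category Moderate = 38-46 months.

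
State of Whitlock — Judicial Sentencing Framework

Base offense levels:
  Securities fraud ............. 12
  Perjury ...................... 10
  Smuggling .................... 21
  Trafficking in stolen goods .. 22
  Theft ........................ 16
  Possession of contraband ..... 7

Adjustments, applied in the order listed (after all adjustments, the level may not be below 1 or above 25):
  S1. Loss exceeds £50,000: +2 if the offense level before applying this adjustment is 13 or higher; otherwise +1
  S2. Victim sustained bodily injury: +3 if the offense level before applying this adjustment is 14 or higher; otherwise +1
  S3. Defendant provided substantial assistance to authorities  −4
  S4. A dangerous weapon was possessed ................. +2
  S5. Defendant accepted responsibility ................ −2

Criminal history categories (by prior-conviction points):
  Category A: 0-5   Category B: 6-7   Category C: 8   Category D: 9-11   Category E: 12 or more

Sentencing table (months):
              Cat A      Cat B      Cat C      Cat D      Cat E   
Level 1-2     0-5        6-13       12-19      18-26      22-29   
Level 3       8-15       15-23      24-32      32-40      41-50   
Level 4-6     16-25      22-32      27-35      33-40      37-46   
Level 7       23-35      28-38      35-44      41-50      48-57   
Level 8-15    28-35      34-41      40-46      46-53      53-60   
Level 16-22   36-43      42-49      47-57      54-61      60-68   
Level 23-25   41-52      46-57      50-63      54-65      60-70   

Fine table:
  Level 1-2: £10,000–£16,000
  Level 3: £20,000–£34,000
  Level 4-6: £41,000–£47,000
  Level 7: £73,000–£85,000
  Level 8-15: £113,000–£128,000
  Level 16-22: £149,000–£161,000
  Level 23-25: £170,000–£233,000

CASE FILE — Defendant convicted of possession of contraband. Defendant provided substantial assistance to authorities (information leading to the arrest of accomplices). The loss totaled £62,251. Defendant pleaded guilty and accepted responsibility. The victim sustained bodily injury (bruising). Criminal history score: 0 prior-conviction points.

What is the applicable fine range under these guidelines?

£20,000–£34,000

Base offense level for possession of contraband: 7.
S1 applies (level before this adjustment is 7 < 13, so +1): 7 + 1 = 8.
S2 applies (level before this adjustment is 8 < 14, so +1): 8 + 1 = 9.
S3 applies: 9 − 4 = 5.
S4 does not apply.
S5 applies: 5 − 2 = 3.
Final offense level: 3.
Level 3 falls in the 3 band.
Fine table: Level 3 → £20,000–£34,000.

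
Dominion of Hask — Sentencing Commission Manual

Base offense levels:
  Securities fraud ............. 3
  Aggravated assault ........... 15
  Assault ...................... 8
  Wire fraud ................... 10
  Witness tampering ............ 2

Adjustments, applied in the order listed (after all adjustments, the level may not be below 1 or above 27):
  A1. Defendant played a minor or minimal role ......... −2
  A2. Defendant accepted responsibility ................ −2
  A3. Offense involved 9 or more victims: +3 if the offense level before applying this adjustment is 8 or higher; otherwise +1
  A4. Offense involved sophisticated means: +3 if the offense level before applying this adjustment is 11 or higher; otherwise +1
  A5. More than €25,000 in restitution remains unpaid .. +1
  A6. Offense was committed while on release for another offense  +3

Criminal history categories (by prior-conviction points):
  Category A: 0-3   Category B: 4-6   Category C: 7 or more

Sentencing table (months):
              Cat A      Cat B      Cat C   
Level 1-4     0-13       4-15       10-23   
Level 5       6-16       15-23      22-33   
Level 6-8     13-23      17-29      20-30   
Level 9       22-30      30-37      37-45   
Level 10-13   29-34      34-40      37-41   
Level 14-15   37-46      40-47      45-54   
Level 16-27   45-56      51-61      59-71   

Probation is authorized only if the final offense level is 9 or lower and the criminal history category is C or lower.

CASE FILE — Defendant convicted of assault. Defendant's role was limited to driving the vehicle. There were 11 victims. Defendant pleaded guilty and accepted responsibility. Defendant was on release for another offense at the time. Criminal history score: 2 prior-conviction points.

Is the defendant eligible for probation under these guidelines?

Yes

Base offense level for assault: 8.
A1 applies: 8 − 2 = 6.
A2 applies: 6 − 2 = 4.
A3 applies (level before this adjustment is 4 < 8, so +1): 4 + 1 = 5.
A5 does not apply.
A6 applies: 5 + 3 = 8.
Final offense level: 8.
Criminal history: 2 prior points → Category A (0-3).
Level 8 falls in the 6-8 band.
Grid: Level 6-8 × Category A = 13-23 months.
Probation check: level 8 ≤ 9 and category A ≤ C → eligible.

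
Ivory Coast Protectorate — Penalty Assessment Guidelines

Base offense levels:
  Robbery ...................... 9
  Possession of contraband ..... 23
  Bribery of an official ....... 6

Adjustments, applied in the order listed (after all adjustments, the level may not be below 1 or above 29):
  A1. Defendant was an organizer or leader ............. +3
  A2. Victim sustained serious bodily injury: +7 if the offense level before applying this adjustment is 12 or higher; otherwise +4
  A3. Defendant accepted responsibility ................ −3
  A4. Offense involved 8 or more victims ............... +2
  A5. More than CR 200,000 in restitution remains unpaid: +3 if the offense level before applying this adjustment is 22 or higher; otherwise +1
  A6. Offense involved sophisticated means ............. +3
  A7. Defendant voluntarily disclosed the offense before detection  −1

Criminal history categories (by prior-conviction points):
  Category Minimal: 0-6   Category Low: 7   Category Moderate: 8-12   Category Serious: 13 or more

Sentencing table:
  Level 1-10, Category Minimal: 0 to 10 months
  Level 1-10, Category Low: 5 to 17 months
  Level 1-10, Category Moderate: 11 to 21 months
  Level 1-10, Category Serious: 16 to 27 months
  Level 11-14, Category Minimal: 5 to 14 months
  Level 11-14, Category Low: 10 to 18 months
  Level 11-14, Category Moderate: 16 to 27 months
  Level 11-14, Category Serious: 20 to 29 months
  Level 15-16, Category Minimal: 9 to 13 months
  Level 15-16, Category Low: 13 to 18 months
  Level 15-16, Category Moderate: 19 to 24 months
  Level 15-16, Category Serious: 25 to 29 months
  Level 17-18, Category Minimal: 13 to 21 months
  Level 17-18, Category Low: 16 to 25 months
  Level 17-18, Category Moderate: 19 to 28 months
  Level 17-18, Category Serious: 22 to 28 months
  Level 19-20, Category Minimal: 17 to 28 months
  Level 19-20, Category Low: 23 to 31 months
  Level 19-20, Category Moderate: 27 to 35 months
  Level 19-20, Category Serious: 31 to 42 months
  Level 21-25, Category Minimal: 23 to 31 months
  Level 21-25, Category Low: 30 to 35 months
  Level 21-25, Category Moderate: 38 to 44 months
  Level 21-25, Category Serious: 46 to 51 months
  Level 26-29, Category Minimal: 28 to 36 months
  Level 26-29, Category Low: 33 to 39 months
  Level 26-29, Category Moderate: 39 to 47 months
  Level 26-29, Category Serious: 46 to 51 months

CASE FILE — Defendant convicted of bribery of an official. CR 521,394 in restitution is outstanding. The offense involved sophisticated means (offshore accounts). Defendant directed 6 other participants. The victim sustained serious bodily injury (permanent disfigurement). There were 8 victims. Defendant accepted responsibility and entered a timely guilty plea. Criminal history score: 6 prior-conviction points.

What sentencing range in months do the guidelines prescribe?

Base offense level for bribery of an official: 6.
A1 applies: 6 + 3 = 9.
A2 applies (level before this adjustment is 9 < 12, so +4): 9 + 4 = 13.
A3 applies: 13 − 3 = 10.
A4 applies: 10 + 2 = 12.
A5 applies (level before this adjustment is 12 < 22, so +1): 12 + 1 = 13.
A6 applies: 13 + 3 = 16.
A7 does not apply.
Final offense level: 16.
Criminal history: 6 prior points → Category Minimal (0-6).
Level 16 falls in the 15-16 band.
Grid: Level 15-16 × Category Minimal = 9-13 months.

9-13 months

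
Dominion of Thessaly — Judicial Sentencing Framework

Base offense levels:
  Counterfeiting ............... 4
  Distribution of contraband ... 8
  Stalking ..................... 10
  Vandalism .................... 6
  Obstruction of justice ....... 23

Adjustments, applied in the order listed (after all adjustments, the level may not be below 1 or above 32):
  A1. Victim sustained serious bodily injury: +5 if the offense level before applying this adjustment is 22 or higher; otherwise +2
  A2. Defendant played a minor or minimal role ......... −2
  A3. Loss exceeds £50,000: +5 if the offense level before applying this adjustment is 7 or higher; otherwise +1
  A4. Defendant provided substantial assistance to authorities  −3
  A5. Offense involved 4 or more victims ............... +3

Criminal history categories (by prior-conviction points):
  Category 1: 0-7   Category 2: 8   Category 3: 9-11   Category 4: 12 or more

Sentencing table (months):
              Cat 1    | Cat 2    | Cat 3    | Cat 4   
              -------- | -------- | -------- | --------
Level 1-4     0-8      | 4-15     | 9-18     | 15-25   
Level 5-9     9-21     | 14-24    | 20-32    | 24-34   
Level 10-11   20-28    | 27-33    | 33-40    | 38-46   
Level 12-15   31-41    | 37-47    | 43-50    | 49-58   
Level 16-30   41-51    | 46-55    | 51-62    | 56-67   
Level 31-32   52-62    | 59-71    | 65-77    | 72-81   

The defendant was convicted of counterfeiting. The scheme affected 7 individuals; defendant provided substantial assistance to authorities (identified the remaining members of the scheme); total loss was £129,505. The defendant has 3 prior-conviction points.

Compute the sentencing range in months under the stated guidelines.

Base offense level for counterfeiting: 4.
A1 does not apply.
A3 applies (level before this adjustment is 4 < 7, so +1): 4 + 1 = 5.
A4 applies: 5 − 3 = 2.
A5 applies: 2 + 3 = 5.
Final offense level: 5.
Criminal history: 3 prior points → Category 1 (0-7).
Level 5 falls in the 5-9 band.
Grid: Level 5-9 × Category 1 = 9-21 months.

9-21 months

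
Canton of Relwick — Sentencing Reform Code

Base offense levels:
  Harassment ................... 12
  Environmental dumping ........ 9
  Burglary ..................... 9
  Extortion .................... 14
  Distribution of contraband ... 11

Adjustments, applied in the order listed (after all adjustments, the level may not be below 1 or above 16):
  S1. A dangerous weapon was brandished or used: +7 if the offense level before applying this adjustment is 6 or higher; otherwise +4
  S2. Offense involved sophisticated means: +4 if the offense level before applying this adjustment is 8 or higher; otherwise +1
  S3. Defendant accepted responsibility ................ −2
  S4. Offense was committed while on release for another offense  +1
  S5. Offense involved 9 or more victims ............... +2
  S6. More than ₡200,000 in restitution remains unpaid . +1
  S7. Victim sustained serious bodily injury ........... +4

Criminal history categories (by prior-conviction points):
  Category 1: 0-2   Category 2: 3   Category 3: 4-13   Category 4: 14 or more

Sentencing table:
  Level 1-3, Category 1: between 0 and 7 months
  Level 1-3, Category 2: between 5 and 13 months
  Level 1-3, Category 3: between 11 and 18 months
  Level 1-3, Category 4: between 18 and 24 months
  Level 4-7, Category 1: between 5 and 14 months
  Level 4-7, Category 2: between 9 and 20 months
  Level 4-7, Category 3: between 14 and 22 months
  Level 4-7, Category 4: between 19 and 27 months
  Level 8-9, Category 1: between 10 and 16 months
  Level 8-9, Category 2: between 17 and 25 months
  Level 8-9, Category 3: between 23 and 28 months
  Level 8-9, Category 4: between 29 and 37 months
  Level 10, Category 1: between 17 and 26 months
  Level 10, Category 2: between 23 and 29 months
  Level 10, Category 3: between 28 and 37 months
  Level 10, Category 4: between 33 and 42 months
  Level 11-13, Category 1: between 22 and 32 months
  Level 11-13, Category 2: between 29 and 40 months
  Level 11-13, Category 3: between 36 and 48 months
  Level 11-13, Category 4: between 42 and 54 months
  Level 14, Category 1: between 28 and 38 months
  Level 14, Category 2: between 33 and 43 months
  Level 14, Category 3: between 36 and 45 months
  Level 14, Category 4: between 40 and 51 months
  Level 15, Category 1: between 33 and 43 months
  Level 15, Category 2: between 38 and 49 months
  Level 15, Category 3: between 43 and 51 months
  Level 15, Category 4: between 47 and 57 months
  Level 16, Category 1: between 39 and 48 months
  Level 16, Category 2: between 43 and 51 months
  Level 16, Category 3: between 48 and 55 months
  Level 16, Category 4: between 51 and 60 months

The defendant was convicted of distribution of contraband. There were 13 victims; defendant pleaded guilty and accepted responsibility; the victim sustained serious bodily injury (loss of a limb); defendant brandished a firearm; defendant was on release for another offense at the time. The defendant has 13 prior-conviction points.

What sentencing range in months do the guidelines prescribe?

48-55 months

Base offense level for distribution of contraband: 11.
S1 applies (level before this adjustment is 11 ≥ 6, so +7): 11 + 7 = 18.
S2 does not apply.
S3 applies: 18 − 2 = 16.
S4 applies: 16 + 1 = 17.
S5 applies: 17 + 2 = 19.
S7 applies: 19 + 4 = 23.
Level 23 exceeds the maximum of 16; capped at 16.
Final offense level: 16.
Criminal history: 13 prior points → Category 3 (4-13).
Level 16 falls in the 16 band.
Grid: Level 16 × Category 3 = 48-55 months.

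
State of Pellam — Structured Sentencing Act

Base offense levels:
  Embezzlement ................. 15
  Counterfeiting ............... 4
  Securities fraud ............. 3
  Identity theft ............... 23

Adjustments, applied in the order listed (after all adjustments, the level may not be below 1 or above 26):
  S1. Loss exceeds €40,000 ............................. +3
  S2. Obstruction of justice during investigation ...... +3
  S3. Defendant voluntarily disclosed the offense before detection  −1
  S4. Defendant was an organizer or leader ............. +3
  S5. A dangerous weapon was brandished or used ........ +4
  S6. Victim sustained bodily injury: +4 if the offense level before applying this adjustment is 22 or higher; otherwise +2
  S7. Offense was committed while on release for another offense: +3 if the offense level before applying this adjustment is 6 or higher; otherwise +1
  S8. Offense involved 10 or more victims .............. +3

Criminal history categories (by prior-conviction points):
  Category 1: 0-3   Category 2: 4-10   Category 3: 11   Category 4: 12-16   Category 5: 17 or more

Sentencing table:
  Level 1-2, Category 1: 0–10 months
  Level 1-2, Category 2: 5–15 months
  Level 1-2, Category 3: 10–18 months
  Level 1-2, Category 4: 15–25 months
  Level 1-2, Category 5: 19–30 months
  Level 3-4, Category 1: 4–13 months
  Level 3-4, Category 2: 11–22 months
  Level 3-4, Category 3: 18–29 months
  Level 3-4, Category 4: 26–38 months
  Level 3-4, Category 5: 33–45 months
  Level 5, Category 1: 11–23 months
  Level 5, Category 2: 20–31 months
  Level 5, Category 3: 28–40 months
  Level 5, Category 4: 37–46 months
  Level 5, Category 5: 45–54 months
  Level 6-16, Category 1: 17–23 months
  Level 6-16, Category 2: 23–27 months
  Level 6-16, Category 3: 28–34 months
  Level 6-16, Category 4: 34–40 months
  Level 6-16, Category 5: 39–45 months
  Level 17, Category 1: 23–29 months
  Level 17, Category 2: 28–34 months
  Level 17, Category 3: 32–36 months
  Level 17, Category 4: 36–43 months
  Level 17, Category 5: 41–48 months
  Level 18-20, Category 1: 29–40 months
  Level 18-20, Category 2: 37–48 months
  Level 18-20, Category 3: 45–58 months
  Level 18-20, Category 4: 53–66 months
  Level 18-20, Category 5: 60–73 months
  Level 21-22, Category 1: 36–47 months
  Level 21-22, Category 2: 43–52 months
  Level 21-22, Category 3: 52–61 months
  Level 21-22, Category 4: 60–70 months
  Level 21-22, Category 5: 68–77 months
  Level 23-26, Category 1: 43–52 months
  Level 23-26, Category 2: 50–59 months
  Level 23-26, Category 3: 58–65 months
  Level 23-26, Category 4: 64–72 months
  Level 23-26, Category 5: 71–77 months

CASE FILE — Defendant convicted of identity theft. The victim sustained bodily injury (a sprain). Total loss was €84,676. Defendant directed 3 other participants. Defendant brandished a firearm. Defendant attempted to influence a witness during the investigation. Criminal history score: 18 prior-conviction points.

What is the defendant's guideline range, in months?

Base offense level for identity theft: 23.
S1 applies: 23 + 3 = 26.
S2 applies: 26 + 3 = 29.
S3 does not apply.
S4 applies: 29 + 3 = 32.
S5 applies: 32 + 4 = 36.
S6 applies (level before this adjustment is 36 ≥ 22, so +4): 36 + 4 = 40.
S7 does not apply.
S8 does not apply.
Level 40 exceeds the maximum of 26; capped at 26.
Final offense level: 26.
Criminal history: 18 prior points → Category 5 (17+).
Level 26 falls in the 23-26 band.
Grid: Level 23-26 × Category 5 = 71-77 months.

71-77 months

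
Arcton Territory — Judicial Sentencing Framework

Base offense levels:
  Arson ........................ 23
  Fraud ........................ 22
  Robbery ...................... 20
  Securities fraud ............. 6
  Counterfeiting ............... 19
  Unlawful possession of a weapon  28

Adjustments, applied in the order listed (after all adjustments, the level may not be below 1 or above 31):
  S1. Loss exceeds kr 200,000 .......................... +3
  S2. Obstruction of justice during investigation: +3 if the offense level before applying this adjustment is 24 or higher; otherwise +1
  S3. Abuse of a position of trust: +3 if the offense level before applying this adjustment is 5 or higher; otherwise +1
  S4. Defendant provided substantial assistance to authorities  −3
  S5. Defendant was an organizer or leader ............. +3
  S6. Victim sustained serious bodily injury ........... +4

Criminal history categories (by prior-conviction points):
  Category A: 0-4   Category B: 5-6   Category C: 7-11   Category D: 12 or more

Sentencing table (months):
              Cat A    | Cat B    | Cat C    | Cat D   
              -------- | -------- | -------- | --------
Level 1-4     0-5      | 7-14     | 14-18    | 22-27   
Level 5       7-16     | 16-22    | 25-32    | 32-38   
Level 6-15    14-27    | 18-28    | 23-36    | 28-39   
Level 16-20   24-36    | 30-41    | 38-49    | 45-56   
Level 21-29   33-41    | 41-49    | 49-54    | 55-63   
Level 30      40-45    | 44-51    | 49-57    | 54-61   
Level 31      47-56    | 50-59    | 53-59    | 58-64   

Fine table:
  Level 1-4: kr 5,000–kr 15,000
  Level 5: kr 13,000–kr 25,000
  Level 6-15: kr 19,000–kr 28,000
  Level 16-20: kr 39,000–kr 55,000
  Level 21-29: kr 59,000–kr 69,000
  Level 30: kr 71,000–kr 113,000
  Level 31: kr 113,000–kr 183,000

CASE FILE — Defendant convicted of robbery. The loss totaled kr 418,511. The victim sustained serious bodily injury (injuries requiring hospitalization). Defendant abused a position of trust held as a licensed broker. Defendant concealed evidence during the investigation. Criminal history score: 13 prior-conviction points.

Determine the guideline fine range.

kr 113,000–kr 183,000

Base offense level for robbery: 20.
S1 applies: 20 + 3 = 23.
S2 applies (level before this adjustment is 23 < 24, so +1): 23 + 1 = 24.
S3 applies (level before this adjustment is 24 ≥ 5, so +3): 24 + 3 = 27.
S5 does not apply.
S6 applies: 27 + 4 = 31.
Final offense level: 31.
Level 31 falls in the 31 band.
Fine table: Level 31 → kr 113,000–kr 183,000.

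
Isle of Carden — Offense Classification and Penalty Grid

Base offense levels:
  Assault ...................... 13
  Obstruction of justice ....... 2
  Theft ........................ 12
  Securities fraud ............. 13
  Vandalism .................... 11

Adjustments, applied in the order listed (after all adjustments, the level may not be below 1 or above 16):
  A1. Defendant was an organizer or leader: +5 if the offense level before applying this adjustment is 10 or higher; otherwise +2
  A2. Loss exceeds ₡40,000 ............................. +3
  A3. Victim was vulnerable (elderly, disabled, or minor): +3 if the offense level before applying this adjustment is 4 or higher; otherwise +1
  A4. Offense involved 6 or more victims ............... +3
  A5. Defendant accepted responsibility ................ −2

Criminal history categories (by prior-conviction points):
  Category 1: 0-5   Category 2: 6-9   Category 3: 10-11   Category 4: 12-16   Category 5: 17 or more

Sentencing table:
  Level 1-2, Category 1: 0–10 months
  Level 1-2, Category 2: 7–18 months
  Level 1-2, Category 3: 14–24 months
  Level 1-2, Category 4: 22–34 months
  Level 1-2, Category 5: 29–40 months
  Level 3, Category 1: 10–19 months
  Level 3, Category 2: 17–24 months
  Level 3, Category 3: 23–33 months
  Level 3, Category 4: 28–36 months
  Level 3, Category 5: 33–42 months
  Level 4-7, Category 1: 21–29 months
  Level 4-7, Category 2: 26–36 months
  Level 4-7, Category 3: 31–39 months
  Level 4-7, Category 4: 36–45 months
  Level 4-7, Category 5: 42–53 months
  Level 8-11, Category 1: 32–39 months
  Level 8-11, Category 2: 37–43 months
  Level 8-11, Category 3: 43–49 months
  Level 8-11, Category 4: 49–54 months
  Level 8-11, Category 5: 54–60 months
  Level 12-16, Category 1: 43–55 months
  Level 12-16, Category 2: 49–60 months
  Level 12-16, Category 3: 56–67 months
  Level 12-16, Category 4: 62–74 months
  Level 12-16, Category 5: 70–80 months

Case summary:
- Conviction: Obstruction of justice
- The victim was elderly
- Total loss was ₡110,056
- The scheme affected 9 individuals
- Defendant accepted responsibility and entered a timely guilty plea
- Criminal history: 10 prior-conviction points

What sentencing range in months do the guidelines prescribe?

43-49 months

Base offense level for obstruction of justice: 2.
A2 applies: 2 + 3 = 5.
A3 applies (level before this adjustment is 5 ≥ 4, so +3): 5 + 3 = 8.
A4 applies: 8 + 3 = 11.
A5 applies: 11 − 2 = 9.
Final offense level: 9.
Criminal history: 10 prior points → Category 3 (10-11).
Level 9 falls in the 8-11 band.
Grid: Level 8-11 × Category 3 = 43-49 months.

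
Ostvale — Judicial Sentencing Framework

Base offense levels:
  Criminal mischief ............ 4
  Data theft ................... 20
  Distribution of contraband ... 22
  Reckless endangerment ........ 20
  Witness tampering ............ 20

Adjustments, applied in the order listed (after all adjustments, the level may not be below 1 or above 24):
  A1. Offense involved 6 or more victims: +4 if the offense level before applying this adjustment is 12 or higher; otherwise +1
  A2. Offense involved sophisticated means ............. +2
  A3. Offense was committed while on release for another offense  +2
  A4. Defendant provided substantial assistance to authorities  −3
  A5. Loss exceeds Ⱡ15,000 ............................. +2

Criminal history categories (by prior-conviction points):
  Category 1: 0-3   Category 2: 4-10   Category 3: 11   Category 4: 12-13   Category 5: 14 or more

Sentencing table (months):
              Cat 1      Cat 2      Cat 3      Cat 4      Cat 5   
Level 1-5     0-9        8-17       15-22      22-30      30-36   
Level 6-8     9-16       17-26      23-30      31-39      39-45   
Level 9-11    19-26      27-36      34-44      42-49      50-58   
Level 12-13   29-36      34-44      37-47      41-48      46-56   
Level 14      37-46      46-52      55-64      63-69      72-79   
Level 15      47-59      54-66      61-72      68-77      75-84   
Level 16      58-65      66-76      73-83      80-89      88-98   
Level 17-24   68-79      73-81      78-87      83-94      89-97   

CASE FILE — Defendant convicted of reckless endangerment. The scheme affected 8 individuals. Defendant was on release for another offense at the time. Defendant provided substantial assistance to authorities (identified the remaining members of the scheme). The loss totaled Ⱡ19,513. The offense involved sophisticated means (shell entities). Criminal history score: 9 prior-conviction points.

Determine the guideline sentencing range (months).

Base offense level for reckless endangerment: 20.
A1 applies (level before this adjustment is 20 ≥ 12, so +4): 20 + 4 = 24.
A2 applies: 24 + 2 = 26.
A3 applies: 26 + 2 = 28.
A4 applies: 28 − 3 = 25.
A5 applies: 25 + 2 = 27.
Level 27 exceeds the maximum of 24; capped at 24.
Final offense level: 24.
Criminal history: 9 prior points → Category 2 (4-10).
Level 24 falls in the 17-24 band.
Grid: Level 17-24 × Category 2 = 73-81 months.

73-81 months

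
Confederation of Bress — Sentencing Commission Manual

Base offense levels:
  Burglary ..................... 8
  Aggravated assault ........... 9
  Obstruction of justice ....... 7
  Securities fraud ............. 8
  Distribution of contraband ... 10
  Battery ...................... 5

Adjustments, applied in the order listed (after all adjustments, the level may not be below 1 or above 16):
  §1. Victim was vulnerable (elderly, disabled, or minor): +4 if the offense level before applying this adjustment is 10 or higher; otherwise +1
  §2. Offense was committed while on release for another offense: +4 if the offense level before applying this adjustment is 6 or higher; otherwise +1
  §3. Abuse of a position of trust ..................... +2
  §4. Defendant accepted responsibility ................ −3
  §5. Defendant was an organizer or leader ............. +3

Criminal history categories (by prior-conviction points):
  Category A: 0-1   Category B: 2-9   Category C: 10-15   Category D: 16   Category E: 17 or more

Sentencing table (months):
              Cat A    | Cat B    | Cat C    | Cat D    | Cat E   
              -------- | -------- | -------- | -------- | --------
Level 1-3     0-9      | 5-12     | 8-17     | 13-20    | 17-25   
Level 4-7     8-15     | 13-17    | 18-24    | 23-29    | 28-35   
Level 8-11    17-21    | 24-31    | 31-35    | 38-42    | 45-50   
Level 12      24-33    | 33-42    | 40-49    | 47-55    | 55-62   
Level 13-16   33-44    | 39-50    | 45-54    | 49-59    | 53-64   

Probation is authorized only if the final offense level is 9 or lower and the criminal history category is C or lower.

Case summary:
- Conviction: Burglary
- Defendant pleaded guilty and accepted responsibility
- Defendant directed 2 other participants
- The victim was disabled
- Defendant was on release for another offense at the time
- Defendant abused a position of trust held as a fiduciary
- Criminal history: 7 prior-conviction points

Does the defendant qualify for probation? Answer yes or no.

No

Base offense level for burglary: 8.
§1 applies (level before this adjustment is 8 < 10, so +1): 8 + 1 = 9.
§2 applies (level before this adjustment is 9 ≥ 6, so +4): 9 + 4 = 13.
§3 applies: 13 + 2 = 15.
§4 applies: 15 − 3 = 12.
§5 applies: 12 + 3 = 15.
Final offense level: 15.
Criminal history: 7 prior points → Category B (2-9).
Level 15 falls in the 13-16 band.
Grid: Level 13-16 × Category B = 39-50 months.
Probation check: level 15 > 9 and category B ≤ C → not eligible.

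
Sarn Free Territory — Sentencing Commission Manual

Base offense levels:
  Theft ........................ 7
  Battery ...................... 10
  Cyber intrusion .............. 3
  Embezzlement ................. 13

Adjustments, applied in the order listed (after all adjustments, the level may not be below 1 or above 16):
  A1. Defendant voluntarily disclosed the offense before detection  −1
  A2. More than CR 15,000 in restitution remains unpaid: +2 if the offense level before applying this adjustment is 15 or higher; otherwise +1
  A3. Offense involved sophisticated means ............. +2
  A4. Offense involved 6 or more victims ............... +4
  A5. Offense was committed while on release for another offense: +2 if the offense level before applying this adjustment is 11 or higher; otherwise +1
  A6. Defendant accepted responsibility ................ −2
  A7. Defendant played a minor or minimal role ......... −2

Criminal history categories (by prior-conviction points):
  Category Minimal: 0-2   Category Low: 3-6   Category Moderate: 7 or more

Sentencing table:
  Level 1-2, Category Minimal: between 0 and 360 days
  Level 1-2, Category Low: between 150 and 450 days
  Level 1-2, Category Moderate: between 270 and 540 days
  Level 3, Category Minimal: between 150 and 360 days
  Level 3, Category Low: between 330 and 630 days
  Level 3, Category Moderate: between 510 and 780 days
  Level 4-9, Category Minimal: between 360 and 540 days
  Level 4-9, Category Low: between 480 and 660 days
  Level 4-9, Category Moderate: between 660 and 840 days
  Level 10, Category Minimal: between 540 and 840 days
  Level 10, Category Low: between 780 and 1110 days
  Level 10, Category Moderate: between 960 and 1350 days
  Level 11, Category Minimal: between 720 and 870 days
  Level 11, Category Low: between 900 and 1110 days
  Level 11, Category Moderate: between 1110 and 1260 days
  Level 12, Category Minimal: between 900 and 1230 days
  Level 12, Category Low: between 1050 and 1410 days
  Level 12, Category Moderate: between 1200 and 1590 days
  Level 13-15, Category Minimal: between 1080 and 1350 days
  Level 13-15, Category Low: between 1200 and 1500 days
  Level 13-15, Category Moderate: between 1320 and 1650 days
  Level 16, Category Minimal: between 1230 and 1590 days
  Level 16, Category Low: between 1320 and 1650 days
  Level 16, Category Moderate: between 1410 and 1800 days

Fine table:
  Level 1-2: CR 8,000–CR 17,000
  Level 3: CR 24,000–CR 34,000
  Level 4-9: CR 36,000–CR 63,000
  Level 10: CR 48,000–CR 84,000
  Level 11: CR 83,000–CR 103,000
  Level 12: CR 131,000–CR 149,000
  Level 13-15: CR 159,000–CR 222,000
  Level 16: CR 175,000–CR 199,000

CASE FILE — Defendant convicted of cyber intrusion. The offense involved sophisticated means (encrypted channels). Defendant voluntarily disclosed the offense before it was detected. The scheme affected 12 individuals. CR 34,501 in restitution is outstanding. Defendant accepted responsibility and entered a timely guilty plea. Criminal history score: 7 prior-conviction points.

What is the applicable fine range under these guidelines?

CR 36,000–CR 63,000

Base offense level for cyber intrusion: 3.
A1 applies: 3 − 1 = 2.
A2 applies (level before this adjustment is 2 < 15, so +1): 2 + 1 = 3.
A3 applies: 3 + 2 = 5.
A4 applies: 5 + 4 = 9.
A5 does not apply.
A6 applies: 9 − 2 = 7.
Final offense level: 7.
Level 7 falls in the 4-9 band.
Fine table: Level 4-9 → CR 36,000–CR 63,000.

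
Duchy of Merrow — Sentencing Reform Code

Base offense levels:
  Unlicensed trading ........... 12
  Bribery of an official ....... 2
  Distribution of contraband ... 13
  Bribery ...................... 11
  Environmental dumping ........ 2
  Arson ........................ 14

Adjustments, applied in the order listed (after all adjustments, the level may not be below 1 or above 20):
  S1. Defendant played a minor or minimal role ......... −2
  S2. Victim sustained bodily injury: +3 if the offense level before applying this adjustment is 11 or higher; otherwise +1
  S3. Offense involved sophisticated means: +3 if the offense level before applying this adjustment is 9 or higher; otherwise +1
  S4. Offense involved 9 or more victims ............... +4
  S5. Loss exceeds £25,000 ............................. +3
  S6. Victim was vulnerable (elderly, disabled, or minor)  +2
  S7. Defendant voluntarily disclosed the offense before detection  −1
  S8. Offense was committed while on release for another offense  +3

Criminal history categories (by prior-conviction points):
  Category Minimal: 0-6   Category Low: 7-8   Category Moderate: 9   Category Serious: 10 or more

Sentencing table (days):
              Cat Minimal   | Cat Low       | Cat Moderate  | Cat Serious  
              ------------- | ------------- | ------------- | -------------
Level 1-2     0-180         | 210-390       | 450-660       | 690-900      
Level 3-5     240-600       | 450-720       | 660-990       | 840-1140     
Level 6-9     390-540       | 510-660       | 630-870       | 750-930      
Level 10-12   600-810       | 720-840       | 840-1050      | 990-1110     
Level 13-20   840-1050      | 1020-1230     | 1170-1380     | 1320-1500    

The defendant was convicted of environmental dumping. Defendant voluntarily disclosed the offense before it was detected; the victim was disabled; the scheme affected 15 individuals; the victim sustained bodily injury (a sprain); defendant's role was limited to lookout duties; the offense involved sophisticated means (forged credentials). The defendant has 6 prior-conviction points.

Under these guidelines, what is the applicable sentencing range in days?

Base offense level for environmental dumping: 2.
S1 applies: 2 − 2 = 0.
S2 applies (level before this adjustment is 0 < 11, so +1): 0 + 1 = 1.
S3 applies (level before this adjustment is 1 < 9, so +1): 1 + 1 = 2.
S4 applies: 2 + 4 = 6.
S6 applies: 6 + 2 = 8.
S7 applies: 8 − 1 = 7.
S8 does not apply.
Final offense level: 7.
Criminal history: 6 prior points → Category Minimal (0-6).
Level 7 falls in the 6-9 band.
Grid: Level 6-9 × Category Minimal = 390-540 days.

390-540 days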